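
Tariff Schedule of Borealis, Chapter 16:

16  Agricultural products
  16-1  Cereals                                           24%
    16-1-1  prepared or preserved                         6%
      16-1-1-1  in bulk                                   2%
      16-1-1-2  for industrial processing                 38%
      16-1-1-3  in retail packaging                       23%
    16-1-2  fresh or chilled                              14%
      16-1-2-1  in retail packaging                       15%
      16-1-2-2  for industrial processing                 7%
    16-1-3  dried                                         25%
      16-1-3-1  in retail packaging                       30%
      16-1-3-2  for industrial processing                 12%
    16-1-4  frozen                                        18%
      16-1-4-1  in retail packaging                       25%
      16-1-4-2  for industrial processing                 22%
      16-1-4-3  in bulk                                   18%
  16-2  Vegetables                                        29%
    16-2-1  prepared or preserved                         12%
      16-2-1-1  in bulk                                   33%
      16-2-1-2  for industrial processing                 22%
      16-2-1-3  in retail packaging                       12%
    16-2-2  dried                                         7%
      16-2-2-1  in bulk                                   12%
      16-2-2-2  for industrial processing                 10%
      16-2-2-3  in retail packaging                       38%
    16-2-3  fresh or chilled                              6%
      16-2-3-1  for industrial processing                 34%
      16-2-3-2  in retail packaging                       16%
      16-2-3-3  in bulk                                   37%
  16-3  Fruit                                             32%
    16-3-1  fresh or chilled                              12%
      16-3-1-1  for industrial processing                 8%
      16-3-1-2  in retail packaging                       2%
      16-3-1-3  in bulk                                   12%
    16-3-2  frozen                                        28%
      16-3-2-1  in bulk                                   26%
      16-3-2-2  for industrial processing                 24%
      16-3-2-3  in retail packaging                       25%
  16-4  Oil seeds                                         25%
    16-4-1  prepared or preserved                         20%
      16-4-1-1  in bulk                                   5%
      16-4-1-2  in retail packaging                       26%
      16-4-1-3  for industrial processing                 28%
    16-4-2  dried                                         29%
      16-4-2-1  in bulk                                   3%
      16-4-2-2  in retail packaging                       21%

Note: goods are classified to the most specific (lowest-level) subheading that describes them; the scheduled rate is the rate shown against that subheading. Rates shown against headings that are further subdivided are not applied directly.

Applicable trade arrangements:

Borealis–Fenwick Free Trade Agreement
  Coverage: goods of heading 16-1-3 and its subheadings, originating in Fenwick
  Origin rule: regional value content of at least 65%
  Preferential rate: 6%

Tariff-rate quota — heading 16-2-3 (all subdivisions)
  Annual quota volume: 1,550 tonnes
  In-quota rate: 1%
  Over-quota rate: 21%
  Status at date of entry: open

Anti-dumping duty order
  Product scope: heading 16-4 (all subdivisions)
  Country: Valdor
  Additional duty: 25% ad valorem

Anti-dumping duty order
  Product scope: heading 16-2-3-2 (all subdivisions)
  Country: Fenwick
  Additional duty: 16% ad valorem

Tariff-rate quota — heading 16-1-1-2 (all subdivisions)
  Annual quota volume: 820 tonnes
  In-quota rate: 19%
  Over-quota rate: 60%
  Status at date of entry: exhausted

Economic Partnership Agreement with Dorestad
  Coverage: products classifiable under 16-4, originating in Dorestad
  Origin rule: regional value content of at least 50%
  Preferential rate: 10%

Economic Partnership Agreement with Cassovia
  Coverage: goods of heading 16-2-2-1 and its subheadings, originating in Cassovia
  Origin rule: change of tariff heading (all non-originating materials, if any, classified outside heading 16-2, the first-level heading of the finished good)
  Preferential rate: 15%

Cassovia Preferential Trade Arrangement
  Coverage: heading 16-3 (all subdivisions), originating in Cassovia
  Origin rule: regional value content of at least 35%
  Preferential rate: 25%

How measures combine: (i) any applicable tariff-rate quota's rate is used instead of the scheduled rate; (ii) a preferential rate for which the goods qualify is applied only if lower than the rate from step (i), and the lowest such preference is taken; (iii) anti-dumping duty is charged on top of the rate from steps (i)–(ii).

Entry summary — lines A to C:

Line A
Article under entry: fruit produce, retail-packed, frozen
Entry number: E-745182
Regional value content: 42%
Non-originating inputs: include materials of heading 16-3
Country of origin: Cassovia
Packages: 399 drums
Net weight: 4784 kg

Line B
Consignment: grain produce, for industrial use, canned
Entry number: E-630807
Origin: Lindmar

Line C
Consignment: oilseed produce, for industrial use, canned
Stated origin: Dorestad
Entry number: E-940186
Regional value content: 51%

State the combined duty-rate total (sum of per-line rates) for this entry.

Line A: fruit → 16-3; frozen → 16-3-2; retail-packed → 16-3-2-3. Scheduled 25%. Cassovia agreement on 16-2-2-1: 16-3-2-3 not covered; Cassovia agreement on 16-3: RVC ≥ 35% → 25% available; preference 25% not lower than 25% → no reduction. → 25%.
Line B: grain → 16-1; canned → 16-1-1; for industrial use → 16-1-1-2. Scheduled 38%. quota on 16-1-1-2 exhausted → over-quota 60%. → 60%.
Line C: oilseed → 16-4; canned → 16-4-1; for industrial use → 16-4-1-3. Scheduled 28%. Dorestad agreement on 16-4: RVC ≥ 50% → 10% available; preferential 10%. → 10%.
Sum: 25% + 60% + 10% = 95%.

95%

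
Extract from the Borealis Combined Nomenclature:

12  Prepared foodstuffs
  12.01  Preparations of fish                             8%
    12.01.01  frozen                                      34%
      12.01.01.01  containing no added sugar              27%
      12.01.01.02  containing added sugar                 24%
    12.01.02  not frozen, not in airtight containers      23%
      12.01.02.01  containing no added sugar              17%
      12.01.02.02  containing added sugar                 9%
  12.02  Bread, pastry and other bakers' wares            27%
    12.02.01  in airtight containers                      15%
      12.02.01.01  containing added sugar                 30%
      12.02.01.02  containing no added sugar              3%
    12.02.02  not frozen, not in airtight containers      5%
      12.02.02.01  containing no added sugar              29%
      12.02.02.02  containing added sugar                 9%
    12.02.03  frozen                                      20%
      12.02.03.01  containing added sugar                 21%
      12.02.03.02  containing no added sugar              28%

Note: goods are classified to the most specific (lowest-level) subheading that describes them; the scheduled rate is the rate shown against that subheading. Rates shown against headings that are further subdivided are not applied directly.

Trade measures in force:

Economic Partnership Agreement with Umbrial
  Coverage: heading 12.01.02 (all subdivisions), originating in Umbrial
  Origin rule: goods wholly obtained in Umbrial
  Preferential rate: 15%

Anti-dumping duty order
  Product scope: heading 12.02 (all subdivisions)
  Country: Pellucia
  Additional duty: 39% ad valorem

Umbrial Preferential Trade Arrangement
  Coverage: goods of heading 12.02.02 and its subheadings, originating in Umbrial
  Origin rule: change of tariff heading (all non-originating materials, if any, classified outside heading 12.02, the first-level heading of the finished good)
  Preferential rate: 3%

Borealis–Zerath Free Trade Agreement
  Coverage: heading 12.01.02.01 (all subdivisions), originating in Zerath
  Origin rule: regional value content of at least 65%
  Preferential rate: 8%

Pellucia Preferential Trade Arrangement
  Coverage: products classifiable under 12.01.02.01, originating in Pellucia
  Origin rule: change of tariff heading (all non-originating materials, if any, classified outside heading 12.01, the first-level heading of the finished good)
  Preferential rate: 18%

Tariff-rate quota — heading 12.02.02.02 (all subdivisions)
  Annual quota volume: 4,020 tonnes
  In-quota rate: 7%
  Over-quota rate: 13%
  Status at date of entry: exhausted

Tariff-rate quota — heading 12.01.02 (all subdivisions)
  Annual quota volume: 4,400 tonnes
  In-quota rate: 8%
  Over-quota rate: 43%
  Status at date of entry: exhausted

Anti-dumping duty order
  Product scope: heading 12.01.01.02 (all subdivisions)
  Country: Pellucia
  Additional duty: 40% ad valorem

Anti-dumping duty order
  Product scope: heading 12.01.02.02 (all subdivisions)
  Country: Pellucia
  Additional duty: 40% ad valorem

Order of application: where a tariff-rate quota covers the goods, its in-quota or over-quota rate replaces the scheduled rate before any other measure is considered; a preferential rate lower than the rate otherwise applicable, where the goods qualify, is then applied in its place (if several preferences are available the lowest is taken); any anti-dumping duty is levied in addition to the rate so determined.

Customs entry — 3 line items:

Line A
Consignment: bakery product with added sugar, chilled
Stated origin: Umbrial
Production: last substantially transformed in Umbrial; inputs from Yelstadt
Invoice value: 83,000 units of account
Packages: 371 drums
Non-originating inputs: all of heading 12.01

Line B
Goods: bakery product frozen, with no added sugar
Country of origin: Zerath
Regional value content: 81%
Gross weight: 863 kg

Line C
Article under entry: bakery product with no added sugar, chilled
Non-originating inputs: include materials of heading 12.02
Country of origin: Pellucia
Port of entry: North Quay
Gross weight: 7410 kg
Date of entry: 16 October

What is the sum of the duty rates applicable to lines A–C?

Line A: bakery product → 12.02; chilled → 12.02.02; with added sugar → 12.02.02.02. Scheduled 9%. quota on 12.02.02.02 exhausted → over-quota 13%; Umbrial agreement on 12.01.02: 12.02.02.02 not covered; Umbrial agreement on 12.02.02: CTH met → 3% available; preferential 3%. → 3%.
Line B: bakery product → 12.02; frozen → 12.02.03; with no added sugar → 12.02.03.02. Scheduled 28%. Zerath agreement on 12.01.02.01: 12.02.03.02 not covered. → 28%.
Line C: bakery product → 12.02; chilled → 12.02.02; with no added sugar → 12.02.02.01. Scheduled 29%. Pellucia agreement on 12.01.02.01: 12.02.02.01 not covered; anti-dumping (Pellucia, 12.02): +39%; total 29% + 39% = 68%. → 68%.
Sum: 3% + 28% + 68% = 99%.

99%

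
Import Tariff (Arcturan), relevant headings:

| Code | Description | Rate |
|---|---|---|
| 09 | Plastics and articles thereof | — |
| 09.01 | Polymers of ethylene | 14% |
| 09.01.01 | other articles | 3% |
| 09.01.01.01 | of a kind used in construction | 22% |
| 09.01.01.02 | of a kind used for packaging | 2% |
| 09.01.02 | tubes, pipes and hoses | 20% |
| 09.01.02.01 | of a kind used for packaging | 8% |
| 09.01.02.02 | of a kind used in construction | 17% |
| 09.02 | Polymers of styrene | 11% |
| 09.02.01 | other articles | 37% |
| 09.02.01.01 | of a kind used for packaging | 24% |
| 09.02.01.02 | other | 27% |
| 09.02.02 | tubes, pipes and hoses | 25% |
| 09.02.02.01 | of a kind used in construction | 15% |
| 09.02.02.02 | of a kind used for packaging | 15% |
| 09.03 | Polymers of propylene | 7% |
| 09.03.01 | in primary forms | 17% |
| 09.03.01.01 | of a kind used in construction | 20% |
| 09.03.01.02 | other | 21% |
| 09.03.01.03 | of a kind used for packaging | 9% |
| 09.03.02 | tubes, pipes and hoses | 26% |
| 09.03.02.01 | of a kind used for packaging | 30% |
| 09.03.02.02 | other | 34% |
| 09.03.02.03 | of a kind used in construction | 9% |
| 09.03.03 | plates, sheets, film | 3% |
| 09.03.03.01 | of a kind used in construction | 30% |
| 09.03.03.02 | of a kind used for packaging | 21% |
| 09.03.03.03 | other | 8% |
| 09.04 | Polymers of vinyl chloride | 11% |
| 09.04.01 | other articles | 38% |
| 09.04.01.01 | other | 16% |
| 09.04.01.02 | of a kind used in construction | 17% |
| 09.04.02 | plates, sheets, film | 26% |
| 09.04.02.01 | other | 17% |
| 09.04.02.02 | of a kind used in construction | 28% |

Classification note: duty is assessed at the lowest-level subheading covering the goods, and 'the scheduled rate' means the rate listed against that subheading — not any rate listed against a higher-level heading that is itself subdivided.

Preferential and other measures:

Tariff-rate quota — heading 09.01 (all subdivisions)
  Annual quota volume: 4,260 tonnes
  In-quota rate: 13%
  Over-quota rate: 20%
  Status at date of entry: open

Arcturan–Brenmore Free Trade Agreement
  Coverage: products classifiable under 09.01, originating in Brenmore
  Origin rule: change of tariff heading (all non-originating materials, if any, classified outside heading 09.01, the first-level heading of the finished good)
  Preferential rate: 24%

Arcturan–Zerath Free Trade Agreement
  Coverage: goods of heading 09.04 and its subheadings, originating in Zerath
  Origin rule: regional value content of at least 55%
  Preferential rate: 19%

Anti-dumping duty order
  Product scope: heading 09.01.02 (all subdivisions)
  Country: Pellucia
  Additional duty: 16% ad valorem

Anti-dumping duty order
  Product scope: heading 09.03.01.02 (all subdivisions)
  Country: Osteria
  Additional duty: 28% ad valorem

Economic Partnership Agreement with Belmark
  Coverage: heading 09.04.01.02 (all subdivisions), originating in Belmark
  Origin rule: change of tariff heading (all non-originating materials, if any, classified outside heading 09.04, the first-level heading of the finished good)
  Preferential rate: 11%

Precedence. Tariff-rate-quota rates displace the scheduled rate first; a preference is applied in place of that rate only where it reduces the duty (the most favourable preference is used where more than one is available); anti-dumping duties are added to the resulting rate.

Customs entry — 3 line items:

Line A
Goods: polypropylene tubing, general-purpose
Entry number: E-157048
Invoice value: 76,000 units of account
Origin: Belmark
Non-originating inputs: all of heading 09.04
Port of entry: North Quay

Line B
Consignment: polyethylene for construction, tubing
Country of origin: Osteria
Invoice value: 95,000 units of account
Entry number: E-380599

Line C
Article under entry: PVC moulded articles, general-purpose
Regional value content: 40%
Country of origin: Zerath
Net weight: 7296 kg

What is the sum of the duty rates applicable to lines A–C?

Line A: polypropylene → 09.03; tubing → 09.03.02; general-purpose → 09.03.02.02. Scheduled 34%. Belmark agreement on 09.04.01.02: 09.03.02.02 not covered. → 34%.
Line B: polyethylene → 09.01; tubing → 09.01.02; for construction → 09.01.02.02. Scheduled 17%. quota on 09.01 open → in-quota 13%. → 13%.
Line C: PVC → 09.04; moulded articles → 09.04.01; general-purpose → 09.04.01.01. Scheduled 16%. Zerath agreement on 09.04: RVC < 55%. → 16%.
Sum: 34% + 13% + 16% = 63%.

63%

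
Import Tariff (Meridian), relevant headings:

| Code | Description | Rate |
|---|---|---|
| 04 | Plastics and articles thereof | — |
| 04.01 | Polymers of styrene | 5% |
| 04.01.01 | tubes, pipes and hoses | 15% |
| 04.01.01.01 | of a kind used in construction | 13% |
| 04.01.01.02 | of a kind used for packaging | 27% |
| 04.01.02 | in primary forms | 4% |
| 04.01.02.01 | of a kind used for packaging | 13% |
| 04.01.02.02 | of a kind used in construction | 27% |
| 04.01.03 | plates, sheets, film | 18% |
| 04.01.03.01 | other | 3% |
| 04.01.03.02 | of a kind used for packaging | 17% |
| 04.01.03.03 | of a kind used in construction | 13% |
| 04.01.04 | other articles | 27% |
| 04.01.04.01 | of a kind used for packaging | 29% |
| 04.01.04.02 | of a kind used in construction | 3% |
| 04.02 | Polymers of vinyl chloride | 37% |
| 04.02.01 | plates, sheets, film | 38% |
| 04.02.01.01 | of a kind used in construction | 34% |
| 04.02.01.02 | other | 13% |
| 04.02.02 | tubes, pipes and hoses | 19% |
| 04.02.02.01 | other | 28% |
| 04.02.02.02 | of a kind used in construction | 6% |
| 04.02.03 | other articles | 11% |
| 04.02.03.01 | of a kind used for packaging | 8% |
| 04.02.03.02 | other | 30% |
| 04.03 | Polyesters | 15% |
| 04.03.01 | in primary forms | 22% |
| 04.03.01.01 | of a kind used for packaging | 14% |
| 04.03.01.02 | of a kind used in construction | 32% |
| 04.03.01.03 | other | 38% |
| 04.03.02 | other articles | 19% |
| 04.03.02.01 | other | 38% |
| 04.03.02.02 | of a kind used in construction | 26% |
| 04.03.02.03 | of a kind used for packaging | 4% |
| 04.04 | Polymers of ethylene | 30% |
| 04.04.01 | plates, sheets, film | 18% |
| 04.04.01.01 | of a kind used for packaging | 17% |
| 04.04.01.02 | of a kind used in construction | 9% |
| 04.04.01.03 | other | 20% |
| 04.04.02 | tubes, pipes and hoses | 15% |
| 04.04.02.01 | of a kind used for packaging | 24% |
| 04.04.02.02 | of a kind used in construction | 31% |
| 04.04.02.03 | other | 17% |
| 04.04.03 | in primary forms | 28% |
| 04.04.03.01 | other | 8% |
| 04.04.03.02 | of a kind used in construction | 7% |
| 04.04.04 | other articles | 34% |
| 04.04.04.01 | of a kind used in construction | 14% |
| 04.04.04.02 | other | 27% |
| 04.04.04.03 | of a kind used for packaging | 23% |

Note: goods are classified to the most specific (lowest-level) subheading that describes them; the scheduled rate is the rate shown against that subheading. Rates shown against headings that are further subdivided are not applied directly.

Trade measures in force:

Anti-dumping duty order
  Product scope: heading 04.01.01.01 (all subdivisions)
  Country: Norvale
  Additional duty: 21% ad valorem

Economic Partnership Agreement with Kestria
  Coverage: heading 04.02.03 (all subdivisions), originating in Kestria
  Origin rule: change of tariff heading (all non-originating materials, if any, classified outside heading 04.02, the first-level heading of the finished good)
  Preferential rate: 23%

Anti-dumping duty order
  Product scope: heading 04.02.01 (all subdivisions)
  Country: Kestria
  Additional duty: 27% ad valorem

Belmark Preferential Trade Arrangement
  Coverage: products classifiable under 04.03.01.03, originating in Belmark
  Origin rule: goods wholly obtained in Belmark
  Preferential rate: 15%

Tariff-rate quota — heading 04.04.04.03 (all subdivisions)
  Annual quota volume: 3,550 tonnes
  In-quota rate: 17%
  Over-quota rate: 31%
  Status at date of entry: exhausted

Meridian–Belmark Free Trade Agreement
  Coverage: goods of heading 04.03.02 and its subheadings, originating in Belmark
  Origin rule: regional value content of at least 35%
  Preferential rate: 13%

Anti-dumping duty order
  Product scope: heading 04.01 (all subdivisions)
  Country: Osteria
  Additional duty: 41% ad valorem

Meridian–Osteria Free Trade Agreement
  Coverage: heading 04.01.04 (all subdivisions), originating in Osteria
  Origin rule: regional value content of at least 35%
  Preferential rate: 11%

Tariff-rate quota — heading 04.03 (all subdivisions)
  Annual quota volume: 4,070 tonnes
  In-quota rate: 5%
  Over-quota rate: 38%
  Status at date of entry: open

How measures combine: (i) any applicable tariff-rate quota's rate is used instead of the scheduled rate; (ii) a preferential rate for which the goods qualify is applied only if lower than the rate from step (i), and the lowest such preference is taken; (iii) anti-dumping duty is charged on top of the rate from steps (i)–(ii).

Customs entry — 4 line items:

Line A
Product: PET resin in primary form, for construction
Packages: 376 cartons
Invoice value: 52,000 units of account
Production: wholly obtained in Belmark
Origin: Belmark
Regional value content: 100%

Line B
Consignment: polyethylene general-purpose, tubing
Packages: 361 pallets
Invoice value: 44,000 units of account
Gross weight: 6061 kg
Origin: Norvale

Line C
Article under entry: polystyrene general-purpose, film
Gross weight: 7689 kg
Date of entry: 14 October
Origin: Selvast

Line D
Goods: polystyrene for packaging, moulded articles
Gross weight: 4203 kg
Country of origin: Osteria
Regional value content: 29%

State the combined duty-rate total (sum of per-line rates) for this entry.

Line A: PET → 04.03; resin in primary form → 04.03.01; for construction → 04.03.01.02. Scheduled 32%. quota on 04.03 open → in-quota 5%; Belmark agreement on 04.03.01.03: 04.03.01.02 not covered; Belmark agreement on 04.03.02: 04.03.01.02 not covered. → 5%.
Line B: polyethylene → 04.04; tubing → 04.04.02; general-purpose → 04.04.02.03. Scheduled 17%. No special measure applies. → 17%.
Line C: polystyrene → 04.01; film → 04.01.03; general-purpose → 04.01.03.01. Scheduled 3%. No special measure applies. → 3%.
Line D: polystyrene → 04.01; moulded articles → 04.01.04; for packaging → 04.01.04.01. Scheduled 29%. Osteria agreement on 04.01.04: RVC < 35%; anti-dumping (Osteria, 04.01): +41%; total 29% + 41% = 70%. → 70%.
Sum: 5% + 17% + 3% + 70% = 95%.

95%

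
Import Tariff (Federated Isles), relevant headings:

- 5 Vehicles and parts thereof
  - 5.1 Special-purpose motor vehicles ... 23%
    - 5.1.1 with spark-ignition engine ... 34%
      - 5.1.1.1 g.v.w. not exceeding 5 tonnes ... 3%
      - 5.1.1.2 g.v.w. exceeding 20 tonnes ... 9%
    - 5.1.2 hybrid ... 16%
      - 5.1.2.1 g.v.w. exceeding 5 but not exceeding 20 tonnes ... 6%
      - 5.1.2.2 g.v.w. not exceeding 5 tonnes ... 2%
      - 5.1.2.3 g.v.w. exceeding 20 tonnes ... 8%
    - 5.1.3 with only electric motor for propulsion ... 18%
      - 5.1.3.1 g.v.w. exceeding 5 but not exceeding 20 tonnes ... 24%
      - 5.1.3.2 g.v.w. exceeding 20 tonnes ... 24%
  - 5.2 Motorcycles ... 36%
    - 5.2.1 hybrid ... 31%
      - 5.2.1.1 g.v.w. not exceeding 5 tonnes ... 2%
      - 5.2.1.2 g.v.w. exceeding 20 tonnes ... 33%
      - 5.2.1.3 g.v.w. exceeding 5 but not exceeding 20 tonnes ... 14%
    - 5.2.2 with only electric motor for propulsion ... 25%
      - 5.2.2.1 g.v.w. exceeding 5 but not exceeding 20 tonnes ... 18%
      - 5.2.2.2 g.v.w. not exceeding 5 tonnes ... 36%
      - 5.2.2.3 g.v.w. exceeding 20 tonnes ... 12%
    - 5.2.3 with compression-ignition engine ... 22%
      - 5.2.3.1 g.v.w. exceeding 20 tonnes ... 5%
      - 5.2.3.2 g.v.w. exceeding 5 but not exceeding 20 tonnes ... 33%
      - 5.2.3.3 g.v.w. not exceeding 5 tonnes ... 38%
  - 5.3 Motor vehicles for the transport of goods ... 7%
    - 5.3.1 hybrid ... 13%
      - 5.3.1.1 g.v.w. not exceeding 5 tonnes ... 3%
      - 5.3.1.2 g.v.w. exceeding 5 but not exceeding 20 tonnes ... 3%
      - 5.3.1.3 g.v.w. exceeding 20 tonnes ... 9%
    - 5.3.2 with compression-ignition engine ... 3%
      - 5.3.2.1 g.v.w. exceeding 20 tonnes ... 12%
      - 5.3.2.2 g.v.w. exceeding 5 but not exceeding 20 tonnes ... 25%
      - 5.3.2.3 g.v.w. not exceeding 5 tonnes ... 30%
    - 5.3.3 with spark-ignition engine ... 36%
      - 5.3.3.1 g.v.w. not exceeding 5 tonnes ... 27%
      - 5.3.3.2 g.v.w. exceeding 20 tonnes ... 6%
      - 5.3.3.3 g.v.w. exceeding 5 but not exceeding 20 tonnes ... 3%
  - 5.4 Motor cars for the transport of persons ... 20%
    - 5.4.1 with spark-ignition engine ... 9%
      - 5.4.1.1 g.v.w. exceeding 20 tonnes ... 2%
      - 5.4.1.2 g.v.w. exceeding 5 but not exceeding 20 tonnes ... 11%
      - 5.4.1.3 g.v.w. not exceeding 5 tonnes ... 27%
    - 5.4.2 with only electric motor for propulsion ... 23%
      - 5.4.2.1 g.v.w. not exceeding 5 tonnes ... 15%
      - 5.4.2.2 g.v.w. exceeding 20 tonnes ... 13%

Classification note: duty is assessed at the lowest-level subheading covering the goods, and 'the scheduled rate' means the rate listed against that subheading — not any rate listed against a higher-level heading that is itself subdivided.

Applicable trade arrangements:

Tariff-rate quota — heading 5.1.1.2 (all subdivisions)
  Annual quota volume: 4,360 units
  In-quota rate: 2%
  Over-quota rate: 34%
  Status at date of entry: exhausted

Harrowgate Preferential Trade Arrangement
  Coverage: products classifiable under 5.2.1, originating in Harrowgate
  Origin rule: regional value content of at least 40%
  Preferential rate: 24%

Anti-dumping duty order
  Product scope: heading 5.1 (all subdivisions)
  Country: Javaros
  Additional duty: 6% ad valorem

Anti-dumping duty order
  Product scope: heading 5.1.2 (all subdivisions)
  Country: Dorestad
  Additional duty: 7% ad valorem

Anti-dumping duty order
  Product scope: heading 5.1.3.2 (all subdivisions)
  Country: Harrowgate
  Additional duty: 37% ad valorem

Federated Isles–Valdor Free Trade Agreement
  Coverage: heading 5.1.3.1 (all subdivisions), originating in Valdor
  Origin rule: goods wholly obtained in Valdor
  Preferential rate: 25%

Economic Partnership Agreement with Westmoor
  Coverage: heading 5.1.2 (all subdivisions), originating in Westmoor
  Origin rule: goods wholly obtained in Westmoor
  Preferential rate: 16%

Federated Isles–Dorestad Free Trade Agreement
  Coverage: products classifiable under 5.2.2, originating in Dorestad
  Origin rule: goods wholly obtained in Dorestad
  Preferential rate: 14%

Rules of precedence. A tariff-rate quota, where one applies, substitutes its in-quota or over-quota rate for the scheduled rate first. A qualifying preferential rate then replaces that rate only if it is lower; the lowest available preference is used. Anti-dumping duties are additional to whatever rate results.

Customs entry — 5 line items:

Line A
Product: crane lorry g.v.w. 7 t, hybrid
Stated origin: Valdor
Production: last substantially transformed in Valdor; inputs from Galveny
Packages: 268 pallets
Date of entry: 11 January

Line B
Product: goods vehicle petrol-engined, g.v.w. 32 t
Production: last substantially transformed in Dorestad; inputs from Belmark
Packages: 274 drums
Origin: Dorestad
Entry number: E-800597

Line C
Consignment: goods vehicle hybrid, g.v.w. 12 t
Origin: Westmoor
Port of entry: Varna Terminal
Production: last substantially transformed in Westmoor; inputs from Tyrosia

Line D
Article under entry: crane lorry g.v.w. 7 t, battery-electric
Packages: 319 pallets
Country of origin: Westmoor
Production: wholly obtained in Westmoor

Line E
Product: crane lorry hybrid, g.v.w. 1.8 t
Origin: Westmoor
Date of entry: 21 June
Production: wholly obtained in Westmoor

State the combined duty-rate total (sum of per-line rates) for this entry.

Line A: crane lorry → 5.1; hybrid → 5.1.2; g.v.w. 7 t → 5.1.2.1. Scheduled 6%. Valdor agreement on 5.1.3.1: 5.1.2.1 not covered. → 6%.
Line B: goods vehicle → 5.3; petrol-engined → 5.3.3; g.v.w. 32 t → 5.3.3.2. Scheduled 6%. Dorestad agreement on 5.2.2: 5.3.3.2 not covered. → 6%.
Line C: goods vehicle → 5.3; hybrid → 5.3.1; g.v.w. 12 t → 5.3.1.2. Scheduled 3%. Westmoor agreement on 5.1.2: 5.3.1.2 not covered. → 3%.
Line D: crane lorry → 5.1; battery-electric → 5.1.3; g.v.w. 7 t → 5.1.3.1. Scheduled 24%. Westmoor agreement on 5.1.2: 5.1.3.1 not covered. → 24%.
Line E: crane lorry → 5.1; hybrid → 5.1.2; g.v.w. 1.8 t → 5.1.2.2. Scheduled 2%. Westmoor agreement on 5.1.2: wholly obtained → 16% available; preference 16% not lower than 2% → no reduction. → 2%.
Sum: 6% + 6% + 3% + 24% + 2% = 41%.

41%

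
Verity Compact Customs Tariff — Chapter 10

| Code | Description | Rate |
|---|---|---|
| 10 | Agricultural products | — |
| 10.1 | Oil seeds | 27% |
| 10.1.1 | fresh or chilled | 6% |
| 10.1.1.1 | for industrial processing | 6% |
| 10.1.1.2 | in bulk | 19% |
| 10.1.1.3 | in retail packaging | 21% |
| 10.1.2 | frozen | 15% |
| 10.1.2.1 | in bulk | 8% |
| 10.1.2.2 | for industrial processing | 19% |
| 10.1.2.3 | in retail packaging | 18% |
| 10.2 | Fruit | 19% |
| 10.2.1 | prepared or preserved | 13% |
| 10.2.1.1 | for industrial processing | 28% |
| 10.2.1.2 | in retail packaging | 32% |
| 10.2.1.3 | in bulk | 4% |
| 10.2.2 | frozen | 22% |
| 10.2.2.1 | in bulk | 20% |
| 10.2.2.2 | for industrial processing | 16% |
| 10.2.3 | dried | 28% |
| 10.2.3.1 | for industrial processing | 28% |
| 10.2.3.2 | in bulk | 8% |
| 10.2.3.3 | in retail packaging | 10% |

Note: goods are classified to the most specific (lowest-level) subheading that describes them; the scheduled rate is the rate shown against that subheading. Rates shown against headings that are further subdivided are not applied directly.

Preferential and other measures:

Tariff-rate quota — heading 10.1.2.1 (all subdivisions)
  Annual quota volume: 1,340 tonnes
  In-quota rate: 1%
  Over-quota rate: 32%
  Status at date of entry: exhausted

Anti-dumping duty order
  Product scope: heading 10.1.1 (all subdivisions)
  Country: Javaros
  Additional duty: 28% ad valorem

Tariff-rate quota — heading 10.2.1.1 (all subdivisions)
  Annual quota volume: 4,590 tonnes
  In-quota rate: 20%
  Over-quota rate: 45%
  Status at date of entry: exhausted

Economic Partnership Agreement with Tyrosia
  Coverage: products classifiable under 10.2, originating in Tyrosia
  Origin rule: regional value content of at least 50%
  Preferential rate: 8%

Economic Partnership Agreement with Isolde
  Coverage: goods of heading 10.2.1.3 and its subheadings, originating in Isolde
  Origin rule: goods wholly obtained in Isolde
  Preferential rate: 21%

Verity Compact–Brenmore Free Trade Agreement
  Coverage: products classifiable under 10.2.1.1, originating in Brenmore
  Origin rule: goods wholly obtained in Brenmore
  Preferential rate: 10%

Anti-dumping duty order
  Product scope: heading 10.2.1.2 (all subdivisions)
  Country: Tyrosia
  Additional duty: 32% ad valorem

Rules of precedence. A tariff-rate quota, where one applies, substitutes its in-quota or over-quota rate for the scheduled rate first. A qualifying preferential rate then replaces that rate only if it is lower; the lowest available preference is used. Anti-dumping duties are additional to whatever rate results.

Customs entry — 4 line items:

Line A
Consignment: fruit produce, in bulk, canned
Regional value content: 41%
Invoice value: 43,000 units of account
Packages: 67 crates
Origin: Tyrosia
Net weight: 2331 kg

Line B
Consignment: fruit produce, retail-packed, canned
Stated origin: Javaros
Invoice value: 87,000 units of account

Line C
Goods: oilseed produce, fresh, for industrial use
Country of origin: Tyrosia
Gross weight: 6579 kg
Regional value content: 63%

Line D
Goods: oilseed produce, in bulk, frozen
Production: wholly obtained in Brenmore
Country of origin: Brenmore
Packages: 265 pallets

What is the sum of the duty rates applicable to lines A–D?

Line A: fruit → 10.2; canned → 10.2.1; in bulk → 10.2.1.3. Scheduled 4%. Tyrosia agreement on 10.2: RVC < 50%. → 4%.
Line B: fruit → 10.2; canned → 10.2.1; retail-packed → 10.2.1.2. Scheduled 32%. No special measure applies. → 32%.
Line C: oilseed → 10.1; fresh → 10.1.1; for industrial use → 10.1.1.1. Scheduled 6%. Tyrosia agreement on 10.2: 10.1.1.1 not covered. → 6%.
Line D: oilseed → 10.1; frozen → 10.1.2; in bulk → 10.1.2.1. Scheduled 8%. quota on 10.1.2.1 exhausted → over-quota 32%; Brenmore agreement on 10.2.1.1: 10.1.2.1 not covered. → 32%.
Sum: 4% + 32% + 6% + 32% = 74%.

74%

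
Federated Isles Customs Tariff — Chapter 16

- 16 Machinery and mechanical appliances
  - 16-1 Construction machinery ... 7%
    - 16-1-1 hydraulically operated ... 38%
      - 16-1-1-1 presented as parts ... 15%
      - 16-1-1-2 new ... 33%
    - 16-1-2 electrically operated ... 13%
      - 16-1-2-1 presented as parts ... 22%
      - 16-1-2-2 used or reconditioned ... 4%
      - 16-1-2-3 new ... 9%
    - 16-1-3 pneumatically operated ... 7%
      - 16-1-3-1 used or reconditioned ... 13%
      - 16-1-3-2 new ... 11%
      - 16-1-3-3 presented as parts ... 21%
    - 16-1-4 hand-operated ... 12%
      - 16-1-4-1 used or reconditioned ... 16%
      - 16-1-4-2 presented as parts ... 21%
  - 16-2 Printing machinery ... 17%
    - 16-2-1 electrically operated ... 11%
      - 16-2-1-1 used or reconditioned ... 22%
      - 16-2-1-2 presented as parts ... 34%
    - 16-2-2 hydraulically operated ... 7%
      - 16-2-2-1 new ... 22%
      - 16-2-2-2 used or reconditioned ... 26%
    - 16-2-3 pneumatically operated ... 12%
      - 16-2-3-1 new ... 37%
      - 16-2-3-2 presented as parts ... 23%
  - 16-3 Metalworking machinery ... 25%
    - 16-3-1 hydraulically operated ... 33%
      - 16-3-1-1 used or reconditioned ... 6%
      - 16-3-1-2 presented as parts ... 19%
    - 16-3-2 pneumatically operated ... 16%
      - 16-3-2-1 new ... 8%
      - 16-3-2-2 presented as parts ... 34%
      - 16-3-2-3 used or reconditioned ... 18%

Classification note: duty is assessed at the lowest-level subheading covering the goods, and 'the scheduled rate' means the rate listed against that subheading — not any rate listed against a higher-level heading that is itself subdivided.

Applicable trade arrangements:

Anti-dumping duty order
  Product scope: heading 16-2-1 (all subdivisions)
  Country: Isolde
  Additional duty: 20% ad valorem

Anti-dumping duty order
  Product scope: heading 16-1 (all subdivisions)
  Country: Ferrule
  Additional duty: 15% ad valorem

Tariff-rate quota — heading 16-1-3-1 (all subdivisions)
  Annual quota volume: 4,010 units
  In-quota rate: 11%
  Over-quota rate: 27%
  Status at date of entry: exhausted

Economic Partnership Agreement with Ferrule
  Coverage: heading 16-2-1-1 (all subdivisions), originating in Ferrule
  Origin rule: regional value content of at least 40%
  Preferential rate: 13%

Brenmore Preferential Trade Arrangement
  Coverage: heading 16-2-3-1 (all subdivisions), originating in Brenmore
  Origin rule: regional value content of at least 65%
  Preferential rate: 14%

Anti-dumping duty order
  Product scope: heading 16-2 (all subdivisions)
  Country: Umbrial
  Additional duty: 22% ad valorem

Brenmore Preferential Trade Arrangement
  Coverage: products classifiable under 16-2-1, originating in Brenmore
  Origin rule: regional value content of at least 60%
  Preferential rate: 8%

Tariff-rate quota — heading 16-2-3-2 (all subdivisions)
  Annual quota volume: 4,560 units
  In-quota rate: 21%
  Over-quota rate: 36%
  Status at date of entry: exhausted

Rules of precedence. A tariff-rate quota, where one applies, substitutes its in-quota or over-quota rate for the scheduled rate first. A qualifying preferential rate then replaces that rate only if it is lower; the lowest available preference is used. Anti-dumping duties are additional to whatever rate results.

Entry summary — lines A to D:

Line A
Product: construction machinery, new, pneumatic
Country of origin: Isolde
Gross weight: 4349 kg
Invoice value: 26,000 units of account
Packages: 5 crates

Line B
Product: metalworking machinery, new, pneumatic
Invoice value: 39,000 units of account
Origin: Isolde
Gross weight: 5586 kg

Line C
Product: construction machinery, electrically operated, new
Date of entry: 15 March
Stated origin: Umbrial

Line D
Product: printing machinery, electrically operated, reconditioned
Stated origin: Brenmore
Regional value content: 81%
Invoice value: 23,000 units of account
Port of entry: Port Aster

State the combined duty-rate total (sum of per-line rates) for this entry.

36%

Line A: construction → 16-1; pneumatic → 16-1-3; new → 16-1-3-2. Scheduled 11%. No special measure applies. → 11%.
Line B: metalworking → 16-3; pneumatic → 16-3-2; new → 16-3-2-1. Scheduled 8%. No special measure applies. → 8%.
Line C: construction → 16-1; electrically operated → 16-1-2; new → 16-1-2-3. Scheduled 9%. No special measure applies. → 9%.
Line D: printing → 16-2; electrically operated → 16-2-1; reconditioned → 16-2-1-1. Scheduled 22%. Brenmore agreement on 16-2-3-1: 16-2-1-1 not covered; Brenmore agreement on 16-2-1: RVC ≥ 60% → 8% available; preferential 8%. → 8%.
Sum: 11% + 8% + 9% + 8% = 36%.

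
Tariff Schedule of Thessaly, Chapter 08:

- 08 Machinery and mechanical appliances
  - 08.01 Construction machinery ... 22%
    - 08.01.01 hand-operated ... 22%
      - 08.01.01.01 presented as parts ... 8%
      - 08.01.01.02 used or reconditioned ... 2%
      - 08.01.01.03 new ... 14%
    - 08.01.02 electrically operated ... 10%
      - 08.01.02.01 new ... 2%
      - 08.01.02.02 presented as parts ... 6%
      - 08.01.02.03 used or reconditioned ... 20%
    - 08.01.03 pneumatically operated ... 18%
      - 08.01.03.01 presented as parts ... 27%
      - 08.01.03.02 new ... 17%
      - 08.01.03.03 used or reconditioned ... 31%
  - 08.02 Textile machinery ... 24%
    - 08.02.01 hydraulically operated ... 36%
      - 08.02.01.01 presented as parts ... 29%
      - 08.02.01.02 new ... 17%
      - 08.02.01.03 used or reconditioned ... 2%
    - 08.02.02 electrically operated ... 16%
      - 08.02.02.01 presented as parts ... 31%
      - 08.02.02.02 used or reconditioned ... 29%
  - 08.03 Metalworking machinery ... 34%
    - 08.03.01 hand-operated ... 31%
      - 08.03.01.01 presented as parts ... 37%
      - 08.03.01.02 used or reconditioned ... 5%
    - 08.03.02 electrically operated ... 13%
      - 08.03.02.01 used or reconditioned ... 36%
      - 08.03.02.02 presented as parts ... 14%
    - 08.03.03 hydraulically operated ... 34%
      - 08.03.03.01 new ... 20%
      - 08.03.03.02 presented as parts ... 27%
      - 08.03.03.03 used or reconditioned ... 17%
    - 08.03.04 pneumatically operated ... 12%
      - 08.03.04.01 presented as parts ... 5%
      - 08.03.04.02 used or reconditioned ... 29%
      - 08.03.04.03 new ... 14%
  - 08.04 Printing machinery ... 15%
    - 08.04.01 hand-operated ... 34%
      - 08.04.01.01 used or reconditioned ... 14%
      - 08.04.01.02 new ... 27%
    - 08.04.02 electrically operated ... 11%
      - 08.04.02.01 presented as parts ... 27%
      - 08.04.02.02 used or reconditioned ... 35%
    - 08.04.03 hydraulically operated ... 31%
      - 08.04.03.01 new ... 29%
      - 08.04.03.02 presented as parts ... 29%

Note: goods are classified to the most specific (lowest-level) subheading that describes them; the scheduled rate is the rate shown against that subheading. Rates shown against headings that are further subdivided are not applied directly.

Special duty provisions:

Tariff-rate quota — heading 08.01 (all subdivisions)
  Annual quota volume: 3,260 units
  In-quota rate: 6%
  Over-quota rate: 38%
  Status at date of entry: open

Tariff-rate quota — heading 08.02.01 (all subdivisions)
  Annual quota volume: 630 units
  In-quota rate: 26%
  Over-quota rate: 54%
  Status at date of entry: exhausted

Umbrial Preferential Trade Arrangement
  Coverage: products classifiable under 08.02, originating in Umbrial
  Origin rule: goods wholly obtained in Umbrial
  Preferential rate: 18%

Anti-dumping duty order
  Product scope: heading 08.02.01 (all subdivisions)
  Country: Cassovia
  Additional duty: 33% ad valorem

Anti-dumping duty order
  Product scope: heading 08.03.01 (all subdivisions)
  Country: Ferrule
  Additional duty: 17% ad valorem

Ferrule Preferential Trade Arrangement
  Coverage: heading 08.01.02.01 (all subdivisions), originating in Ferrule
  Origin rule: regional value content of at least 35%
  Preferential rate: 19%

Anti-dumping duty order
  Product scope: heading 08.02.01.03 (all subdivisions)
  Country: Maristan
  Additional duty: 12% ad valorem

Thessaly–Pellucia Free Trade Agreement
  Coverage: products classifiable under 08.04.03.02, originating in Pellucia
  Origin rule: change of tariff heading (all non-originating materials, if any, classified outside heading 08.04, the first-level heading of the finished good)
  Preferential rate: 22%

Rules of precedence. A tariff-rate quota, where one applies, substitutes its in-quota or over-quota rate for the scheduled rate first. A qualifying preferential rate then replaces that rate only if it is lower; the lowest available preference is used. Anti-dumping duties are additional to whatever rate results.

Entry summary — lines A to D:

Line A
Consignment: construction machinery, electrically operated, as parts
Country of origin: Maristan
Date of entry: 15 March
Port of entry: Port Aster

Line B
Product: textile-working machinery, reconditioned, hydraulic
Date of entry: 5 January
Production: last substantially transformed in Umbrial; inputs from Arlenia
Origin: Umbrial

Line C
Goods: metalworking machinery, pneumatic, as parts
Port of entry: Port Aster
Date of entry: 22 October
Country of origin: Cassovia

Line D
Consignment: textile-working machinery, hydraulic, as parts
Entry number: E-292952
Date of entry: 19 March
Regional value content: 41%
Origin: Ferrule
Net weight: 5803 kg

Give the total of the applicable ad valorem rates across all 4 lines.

119%

Line A: construction → 08.01; electrically operated → 08.01.02; as parts → 08.01.02.02. Scheduled 6%. quota on 08.01 open → in-quota 6%. → 6%.
Line B: textile-working → 08.02; hydraulic → 08.02.01; reconditioned → 08.02.01.03. Scheduled 2%. quota on 08.02.01 exhausted → over-quota 54%; Umbrial agreement on 08.02: not wholly obtained. → 54%.
Line C: metalworking → 08.03; pneumatic → 08.03.04; as parts → 08.03.04.01. Scheduled 5%. No special measure applies. → 5%.
Line D: textile-working → 08.02; hydraulic → 08.02.01; as parts → 08.02.01.01. Scheduled 29%. quota on 08.02.01 exhausted → over-quota 54%; Ferrule agreement on 08.01.02.01: 08.02.01.01 not covered. → 54%.
Sum: 6% + 54% + 5% + 54% = 119%.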